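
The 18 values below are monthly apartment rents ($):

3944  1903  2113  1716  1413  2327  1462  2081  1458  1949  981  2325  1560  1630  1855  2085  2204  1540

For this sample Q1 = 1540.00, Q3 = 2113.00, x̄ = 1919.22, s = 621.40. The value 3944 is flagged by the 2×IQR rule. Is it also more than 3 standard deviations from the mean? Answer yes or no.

yes

z = (3944 − 1919.22) / 621.40 = 3.26.
|z| = 3.26 > 3.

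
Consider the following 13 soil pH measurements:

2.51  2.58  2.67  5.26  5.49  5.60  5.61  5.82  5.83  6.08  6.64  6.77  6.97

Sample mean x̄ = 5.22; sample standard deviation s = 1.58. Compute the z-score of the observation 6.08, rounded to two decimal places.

z = (6.08 − 5.22) / 1.58 = 0.54.

0.54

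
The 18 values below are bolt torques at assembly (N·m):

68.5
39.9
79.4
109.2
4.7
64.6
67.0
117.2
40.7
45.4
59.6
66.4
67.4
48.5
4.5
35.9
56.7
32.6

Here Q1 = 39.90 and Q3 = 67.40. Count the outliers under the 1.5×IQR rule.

IQR = 27.50; fences at 39.90 − 41.25 = -1.35 and 67.40 + 41.25 = 108.65.
Outside the cutoffs: 109.2, 117.2.

2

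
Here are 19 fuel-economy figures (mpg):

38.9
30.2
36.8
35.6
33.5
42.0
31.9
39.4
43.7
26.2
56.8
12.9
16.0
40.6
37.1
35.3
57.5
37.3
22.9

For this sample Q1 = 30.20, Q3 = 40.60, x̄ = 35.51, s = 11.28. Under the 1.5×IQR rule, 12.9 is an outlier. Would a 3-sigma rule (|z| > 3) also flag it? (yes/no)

z = (12.9 − 35.51) / 11.28 = -2.00.
|z| = 2.00 ≤ 3.

no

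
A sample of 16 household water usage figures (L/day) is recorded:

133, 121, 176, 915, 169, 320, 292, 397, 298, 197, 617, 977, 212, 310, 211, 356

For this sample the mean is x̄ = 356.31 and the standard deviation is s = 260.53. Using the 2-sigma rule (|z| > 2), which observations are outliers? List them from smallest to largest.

Cutoffs at x̄ ± 2s: 356.31 ± 2·260.53 = [-164.75, 877.37].
915: z = 2.14, |z| > 2 → outlier.
977: z = 2.38, |z| > 2 → outlier.
Every other value lies within [-164.75, 877.37].

915, 977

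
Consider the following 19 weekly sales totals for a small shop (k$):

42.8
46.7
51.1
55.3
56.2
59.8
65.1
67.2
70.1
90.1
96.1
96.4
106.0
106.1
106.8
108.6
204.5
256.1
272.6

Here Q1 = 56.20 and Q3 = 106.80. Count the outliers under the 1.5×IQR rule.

3

IQR = 50.60; fences at 56.20 − 75.90 = -19.70 and 106.80 + 75.90 = 182.70.
Outside the cutoffs: 204.5, 256.1, 272.6.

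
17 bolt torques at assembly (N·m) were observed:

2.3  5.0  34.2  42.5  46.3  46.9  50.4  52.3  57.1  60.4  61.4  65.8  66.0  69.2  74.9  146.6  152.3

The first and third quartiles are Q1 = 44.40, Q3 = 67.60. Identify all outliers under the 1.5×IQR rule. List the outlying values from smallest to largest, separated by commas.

IQR = Q3 − Q1 = 67.60 − 44.40 = 23.20.
Lower fence = Q1 − 1.5·IQR = 44.40 − 34.80 = 9.60.
Upper fence = Q3 + 1.5·IQR = 67.60 + 34.80 = 102.40.
2.3 < 9.60 → outlier.
5.0 < 9.60 → outlier.
146.6 > 102.40 → outlier.
152.3 > 102.40 → outlier.
All remaining values lie within [9.60, 102.40].

2.3, 5.0, 146.6, 152.3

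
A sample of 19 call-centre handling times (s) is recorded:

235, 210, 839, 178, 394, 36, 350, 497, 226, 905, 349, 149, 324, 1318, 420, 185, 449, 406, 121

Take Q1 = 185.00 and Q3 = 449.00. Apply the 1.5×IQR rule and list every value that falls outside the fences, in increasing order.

IQR = Q3 − Q1 = 449.00 − 185.00 = 264.00.
Lower fence = Q1 − 1.5·IQR = 185.00 − 396.00 = -211.00.
Upper fence = Q3 + 1.5·IQR = 449.00 + 396.00 = 845.00.
905 > 845.00 → outlier.
1318 > 845.00 → outlier.
All remaining values lie within [-211.00, 845.00].

905, 1318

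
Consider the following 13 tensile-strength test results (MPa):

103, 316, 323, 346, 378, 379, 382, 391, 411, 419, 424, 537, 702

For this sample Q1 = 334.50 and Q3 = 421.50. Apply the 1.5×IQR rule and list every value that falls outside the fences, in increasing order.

103, 702

IQR = Q3 − Q1 = 421.50 − 334.50 = 87.00.
Lower fence = Q1 − 1.5·IQR = 334.50 − 130.50 = 204.00.
Upper fence = Q3 + 1.5·IQR = 421.50 + 130.50 = 552.00.
103 < 204.00 → outlier.
702 > 552.00 → outlier.
All remaining values lie within [204.00, 552.00].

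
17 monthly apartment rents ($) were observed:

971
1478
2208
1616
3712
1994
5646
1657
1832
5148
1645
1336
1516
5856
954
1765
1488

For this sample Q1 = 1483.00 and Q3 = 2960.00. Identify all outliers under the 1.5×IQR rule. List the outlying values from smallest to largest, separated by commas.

5646, 5856

IQR = Q3 − Q1 = 2960.00 − 1483.00 = 1477.00.
Lower fence = Q1 − 1.5·IQR = 1483.00 − 2215.50 = -732.50.
Upper fence = Q3 + 1.5·IQR = 2960.00 + 2215.50 = 5175.50.
5646 > 5175.50 → outlier.
5856 > 5175.50 → outlier.
All remaining values lie within [-732.50, 5175.50].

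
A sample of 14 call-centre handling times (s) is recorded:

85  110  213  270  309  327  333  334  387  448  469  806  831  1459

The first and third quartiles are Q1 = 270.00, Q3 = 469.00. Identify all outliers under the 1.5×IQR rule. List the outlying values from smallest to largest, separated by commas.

806, 831, 1459

IQR = Q3 − Q1 = 469.00 − 270.00 = 199.00.
Lower fence = Q1 − 1.5·IQR = 270.00 − 298.50 = -28.50.
Upper fence = Q3 + 1.5·IQR = 469.00 + 298.50 = 767.50.
806 > 767.50 → outlier.
831 > 767.50 → outlier.
1459 > 767.50 → outlier.
All remaining values lie within [-28.50, 767.50].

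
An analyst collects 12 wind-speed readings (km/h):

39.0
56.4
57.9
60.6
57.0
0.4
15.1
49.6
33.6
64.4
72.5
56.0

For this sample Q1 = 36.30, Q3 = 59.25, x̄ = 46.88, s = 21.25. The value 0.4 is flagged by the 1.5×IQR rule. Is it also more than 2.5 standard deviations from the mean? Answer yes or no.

no

z = (0.4 − 46.88) / 21.25 = -2.19.
|z| = 2.19 ≤ 2.5.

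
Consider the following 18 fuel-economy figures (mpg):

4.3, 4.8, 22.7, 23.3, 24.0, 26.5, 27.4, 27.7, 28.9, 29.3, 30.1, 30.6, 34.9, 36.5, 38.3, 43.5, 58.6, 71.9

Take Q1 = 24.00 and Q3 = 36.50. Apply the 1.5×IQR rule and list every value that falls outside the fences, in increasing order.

IQR = Q3 − Q1 = 36.50 − 24.00 = 12.50.
Lower fence = Q1 − 1.5·IQR = 24.00 − 18.75 = 5.25.
Upper fence = Q3 + 1.5·IQR = 36.50 + 18.75 = 55.25.
4.3 < 5.25 → outlier.
4.8 < 5.25 → outlier.
58.6 > 55.25 → outlier.
71.9 > 55.25 → outlier.
All remaining values lie within [5.25, 55.25].

4.3, 4.8, 58.6, 71.9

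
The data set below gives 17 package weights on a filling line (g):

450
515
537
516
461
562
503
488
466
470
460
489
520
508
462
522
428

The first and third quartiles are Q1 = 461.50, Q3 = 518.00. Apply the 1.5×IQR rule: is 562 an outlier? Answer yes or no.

IQR = Q3 − Q1 = 518.00 − 461.50 = 56.50.
Lower fence = Q1 − 1.5·IQR = 461.50 − 84.75 = 376.75.
Upper fence = Q3 + 1.5·IQR = 518.00 + 84.75 = 602.75.
562 lies within [376.75, 602.75].

no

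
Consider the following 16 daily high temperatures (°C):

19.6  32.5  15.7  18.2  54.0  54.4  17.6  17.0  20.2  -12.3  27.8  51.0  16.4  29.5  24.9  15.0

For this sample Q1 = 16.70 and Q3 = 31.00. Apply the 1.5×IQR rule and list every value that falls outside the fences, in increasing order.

-12.3, 54.0, 54.4

IQR = Q3 − Q1 = 31.00 − 16.70 = 14.30.
Lower fence = Q1 − 1.5·IQR = 16.70 − 21.45 = -4.75.
Upper fence = Q3 + 1.5·IQR = 31.00 + 21.45 = 52.45.
-12.3 < -4.75 → outlier.
54.0 > 52.45 → outlier.
54.4 > 52.45 → outlier.
All remaining values lie within [-4.75, 52.45].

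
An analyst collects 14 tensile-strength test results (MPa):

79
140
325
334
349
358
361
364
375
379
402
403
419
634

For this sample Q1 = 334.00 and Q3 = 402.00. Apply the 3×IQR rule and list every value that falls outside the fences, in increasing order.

IQR = Q3 − Q1 = 402.00 − 334.00 = 68.00.
Lower fence = Q1 − 3·IQR = 334.00 − 204.00 = 130.00.
Upper fence = Q3 + 3·IQR = 402.00 + 204.00 = 606.00.
79 < 130.00 → outlier.
634 > 606.00 → outlier.
All remaining values lie within [130.00, 606.00].

79, 634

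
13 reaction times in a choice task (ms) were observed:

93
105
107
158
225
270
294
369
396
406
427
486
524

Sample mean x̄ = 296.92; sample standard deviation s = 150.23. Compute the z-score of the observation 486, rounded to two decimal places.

1.26

z = (486 − 296.92) / 150.23 = 1.26.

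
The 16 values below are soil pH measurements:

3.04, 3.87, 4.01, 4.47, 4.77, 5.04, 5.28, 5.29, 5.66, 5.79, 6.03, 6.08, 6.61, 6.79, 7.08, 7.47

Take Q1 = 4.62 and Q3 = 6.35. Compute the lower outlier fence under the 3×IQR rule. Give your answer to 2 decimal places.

-0.57

IQR = Q3 − Q1 = 6.35 − 4.62 = 1.73.
Lower fence = Q1 − 3·IQR = 4.62 − 5.19 = -0.57.
Upper fence = Q3 + 3·IQR = 6.35 + 5.19 = 11.54.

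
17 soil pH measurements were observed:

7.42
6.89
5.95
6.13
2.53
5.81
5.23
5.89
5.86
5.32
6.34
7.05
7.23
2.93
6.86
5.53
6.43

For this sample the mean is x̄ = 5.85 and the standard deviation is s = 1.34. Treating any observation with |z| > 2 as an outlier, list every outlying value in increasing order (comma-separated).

Cutoffs at x̄ ± 2s: 5.85 ± 2·1.34 = [3.17, 8.53].
2.53: z = -2.48, |z| > 2 → outlier.
2.93: z = -2.18, |z| > 2 → outlier.
Every other value lies within [3.17, 8.53].

2.53, 2.93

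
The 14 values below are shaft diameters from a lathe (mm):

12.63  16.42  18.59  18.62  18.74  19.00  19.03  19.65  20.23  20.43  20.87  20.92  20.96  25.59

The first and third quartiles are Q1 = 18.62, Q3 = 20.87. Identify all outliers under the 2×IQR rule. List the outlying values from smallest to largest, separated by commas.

IQR = Q3 − Q1 = 20.87 − 18.62 = 2.25.
Lower fence = Q1 − 2·IQR = 18.62 − 4.50 = 14.12.
Upper fence = Q3 + 2·IQR = 20.87 + 4.50 = 25.37.
12.63 < 14.12 → outlier.
25.59 > 25.37 → outlier.
All remaining values lie within [14.12, 25.37].

12.63, 25.59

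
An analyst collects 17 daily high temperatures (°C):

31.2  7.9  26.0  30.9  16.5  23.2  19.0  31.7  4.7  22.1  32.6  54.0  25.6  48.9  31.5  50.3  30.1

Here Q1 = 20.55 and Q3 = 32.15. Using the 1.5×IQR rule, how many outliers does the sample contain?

IQR = 11.60; fences at 20.55 − 17.40 = 3.15 and 32.15 + 17.40 = 49.55.
Outside the cutoffs: 50.3, 54.0.

2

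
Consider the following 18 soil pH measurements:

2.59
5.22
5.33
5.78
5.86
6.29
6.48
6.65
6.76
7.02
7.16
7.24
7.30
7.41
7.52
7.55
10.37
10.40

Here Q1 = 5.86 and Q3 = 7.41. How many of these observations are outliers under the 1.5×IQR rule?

IQR = 1.55; fences at 5.86 − 2.325 = 3.535 and 7.41 + 2.325 = 9.735.
Outside the cutoffs: 2.59, 10.37, 10.40.

3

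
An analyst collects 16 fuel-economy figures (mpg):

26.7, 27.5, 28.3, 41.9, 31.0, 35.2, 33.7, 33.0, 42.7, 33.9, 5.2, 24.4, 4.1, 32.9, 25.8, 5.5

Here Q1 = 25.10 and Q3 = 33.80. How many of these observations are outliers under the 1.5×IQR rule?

IQR = 8.70; fences at 25.10 − 13.05 = 12.05 and 33.80 + 13.05 = 46.85.
Outside the cutoffs: 4.1, 5.2, 5.5.

3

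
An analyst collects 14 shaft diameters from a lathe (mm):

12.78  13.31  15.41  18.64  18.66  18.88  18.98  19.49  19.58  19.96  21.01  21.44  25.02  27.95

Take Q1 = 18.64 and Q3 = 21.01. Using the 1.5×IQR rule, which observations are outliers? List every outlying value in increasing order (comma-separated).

IQR = Q3 − Q1 = 21.01 − 18.64 = 2.37.
Lower fence = Q1 − 1.5·IQR = 18.64 − 3.555 = 15.085.
Upper fence = Q3 + 1.5·IQR = 21.01 + 3.555 = 24.565.
12.78 < 15.085 → outlier.
13.31 < 15.085 → outlier.
25.02 > 24.565 → outlier.
27.95 > 24.565 → outlier.
All remaining values lie within [15.085, 24.565].

12.78, 13.31, 25.02, 27.95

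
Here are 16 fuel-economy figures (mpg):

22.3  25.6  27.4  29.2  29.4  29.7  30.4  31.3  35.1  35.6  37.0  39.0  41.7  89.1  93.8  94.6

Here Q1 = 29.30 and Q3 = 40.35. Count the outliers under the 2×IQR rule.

3

IQR = 11.05; fences at 29.30 − 22.10 = 7.20 and 40.35 + 22.10 = 62.45.
Outside the cutoffs: 89.1, 93.8, 94.6.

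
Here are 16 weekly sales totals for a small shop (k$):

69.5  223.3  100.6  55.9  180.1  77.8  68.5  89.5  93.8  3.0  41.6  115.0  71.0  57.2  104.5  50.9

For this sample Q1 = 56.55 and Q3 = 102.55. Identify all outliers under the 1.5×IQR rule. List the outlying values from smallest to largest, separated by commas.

180.1, 223.3

IQR = Q3 − Q1 = 102.55 − 56.55 = 46.00.
Lower fence = Q1 − 1.5·IQR = 56.55 − 69.00 = -12.45.
Upper fence = Q3 + 1.5·IQR = 102.55 + 69.00 = 171.55.
180.1 > 171.55 → outlier.
223.3 > 171.55 → outlier.
All remaining values lie within [-12.45, 171.55].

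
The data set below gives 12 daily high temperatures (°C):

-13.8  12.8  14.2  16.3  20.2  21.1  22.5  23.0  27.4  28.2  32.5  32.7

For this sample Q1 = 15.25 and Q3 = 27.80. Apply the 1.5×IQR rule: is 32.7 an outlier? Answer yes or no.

no

IQR = Q3 − Q1 = 27.80 − 15.25 = 12.55.
Lower fence = Q1 − 1.5·IQR = 15.25 − 18.825 = -3.575.
Upper fence = Q3 + 1.5·IQR = 27.80 + 18.825 = 46.625.
32.7 lies within [-3.575, 46.625].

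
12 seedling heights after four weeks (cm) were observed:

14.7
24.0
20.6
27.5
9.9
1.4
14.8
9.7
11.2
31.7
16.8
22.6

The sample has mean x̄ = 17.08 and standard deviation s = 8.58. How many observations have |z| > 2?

0

Cutoffs: x̄ ± 2s = [-0.08, 34.24].
Every value lies within the cutoffs.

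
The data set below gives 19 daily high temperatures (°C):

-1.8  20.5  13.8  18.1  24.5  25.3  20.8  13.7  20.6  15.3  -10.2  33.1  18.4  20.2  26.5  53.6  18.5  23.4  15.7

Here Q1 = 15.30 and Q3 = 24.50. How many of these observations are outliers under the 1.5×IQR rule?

3

IQR = 9.20; fences at 15.30 − 13.80 = 1.50 and 24.50 + 13.80 = 38.30.
Outside the cutoffs: -10.2, -1.8, 53.6.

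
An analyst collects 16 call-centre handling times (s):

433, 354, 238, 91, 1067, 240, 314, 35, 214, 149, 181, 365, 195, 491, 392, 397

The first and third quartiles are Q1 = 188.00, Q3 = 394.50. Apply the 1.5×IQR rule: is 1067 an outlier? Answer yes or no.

IQR = Q3 − Q1 = 394.50 − 188.00 = 206.50.
Lower fence = Q1 − 1.5·IQR = 188.00 − 309.75 = -121.75.
Upper fence = Q3 + 1.5·IQR = 394.50 + 309.75 = 704.25.
1067 lies above the upper fence.

yes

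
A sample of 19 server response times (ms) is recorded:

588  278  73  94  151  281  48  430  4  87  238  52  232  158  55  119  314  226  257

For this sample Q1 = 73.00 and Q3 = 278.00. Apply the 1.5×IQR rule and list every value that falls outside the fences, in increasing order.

IQR = Q3 − Q1 = 278.00 − 73.00 = 205.00.
Lower fence = Q1 − 1.5·IQR = 73.00 − 307.50 = -234.50.
Upper fence = Q3 + 1.5·IQR = 278.00 + 307.50 = 585.50.
588 > 585.50 → outlier.
All remaining values lie within [-234.50, 585.50].

588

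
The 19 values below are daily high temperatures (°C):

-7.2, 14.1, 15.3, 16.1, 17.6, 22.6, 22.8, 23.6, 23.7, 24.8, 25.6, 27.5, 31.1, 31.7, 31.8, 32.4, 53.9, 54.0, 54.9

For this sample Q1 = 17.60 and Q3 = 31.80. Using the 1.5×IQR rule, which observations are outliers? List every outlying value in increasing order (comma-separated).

IQR = Q3 − Q1 = 31.80 − 17.60 = 14.20.
Lower fence = Q1 − 1.5·IQR = 17.60 − 21.30 = -3.70.
Upper fence = Q3 + 1.5·IQR = 31.80 + 21.30 = 53.10.
-7.2 < -3.70 → outlier.
53.9 > 53.10 → outlier.
54.0 > 53.10 → outlier.
54.9 > 53.10 → outlier.
All remaining values lie within [-3.70, 53.10].

-7.2, 53.9, 54.0, 54.9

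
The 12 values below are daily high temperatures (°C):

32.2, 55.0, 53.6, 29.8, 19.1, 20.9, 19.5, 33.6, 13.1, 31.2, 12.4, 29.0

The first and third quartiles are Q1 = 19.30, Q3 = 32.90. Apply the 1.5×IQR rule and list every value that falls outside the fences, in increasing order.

IQR = Q3 − Q1 = 32.90 − 19.30 = 13.60.
Lower fence = Q1 − 1.5·IQR = 19.30 − 20.40 = -1.10.
Upper fence = Q3 + 1.5·IQR = 32.90 + 20.40 = 53.30.
53.6 > 53.30 → outlier.
55.0 > 53.30 → outlier.
All remaining values lie within [-1.10, 53.30].

53.6, 55.0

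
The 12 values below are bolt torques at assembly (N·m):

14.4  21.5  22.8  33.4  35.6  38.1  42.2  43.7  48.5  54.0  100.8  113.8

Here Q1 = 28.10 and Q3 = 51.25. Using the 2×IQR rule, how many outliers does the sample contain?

2

IQR = 23.15; fences at 28.10 − 46.30 = -18.20 and 51.25 + 46.30 = 97.55.
Outside the cutoffs: 100.8, 113.8.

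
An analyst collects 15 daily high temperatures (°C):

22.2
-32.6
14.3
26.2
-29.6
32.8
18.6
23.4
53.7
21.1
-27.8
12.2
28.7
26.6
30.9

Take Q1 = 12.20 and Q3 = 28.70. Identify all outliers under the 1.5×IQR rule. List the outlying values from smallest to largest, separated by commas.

-32.6, -29.6, -27.8, 53.7

IQR = Q3 − Q1 = 28.70 − 12.20 = 16.50.
Lower fence = Q1 − 1.5·IQR = 12.20 − 24.75 = -12.55.
Upper fence = Q3 + 1.5·IQR = 28.70 + 24.75 = 53.45.
-32.6 < -12.55 → outlier.
-29.6 < -12.55 → outlier.
-27.8 < -12.55 → outlier.
53.7 > 53.45 → outlier.
All remaining values lie within [-12.55, 53.45].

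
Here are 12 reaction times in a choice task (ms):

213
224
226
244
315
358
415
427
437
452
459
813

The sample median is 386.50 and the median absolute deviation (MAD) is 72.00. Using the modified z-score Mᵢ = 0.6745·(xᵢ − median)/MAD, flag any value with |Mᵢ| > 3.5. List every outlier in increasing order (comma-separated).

813

|Mᵢ| > 3.5 ⇔ |xᵢ − 386.50| > 3.5·72.00/0.6745 = 373.61.
So outliers lie outside [12.89, 760.11].
813: M = 4.00 → outlier.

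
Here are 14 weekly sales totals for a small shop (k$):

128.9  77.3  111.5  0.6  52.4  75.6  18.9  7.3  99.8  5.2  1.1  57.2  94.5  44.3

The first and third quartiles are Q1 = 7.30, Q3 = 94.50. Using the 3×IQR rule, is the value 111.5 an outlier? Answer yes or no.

IQR = Q3 − Q1 = 94.50 − 7.30 = 87.20.
Lower fence = Q1 − 3·IQR = 7.30 − 261.60 = -254.30.
Upper fence = Q3 + 3·IQR = 94.50 + 261.60 = 356.10.
111.5 lies within [-254.30, 356.10].

no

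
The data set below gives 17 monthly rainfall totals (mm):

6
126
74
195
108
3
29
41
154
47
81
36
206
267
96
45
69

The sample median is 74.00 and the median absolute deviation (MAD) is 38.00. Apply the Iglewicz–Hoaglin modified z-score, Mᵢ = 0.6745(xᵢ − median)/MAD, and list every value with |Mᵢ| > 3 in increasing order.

|Mᵢ| > 3 ⇔ |xᵢ − 74.00| > 3·38.00/0.6745 = 169.01.
So outliers lie outside [-95.01, 243.01].
267: M = 3.43 → outlier.

267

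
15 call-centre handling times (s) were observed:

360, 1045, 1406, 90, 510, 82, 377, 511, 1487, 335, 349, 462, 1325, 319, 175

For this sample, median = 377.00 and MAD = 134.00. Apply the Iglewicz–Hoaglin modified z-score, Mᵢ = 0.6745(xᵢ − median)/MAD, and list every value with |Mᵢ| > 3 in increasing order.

|Mᵢ| > 3 ⇔ |xᵢ − 377.00| > 3·134.00/0.6745 = 596.00.
So outliers lie outside [-219.00, 973.00].
1045: M = 3.36 → outlier.
1325: M = 4.77 → outlier.
1406: M = 5.18 → outlier.
1487: M = 5.59 → outlier.

1045, 1325, 1406, 1487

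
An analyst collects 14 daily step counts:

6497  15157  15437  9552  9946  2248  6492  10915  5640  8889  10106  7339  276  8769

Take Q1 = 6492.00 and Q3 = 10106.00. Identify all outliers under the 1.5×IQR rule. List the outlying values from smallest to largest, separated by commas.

276

IQR = Q3 − Q1 = 10106.00 − 6492.00 = 3614.00.
Lower fence = Q1 − 1.5·IQR = 6492.00 − 5421.00 = 1071.00.
Upper fence = Q3 + 1.5·IQR = 10106.00 + 5421.00 = 15527.00.
276 < 1071.00 → outlier.
All remaining values lie within [1071.00, 15527.00].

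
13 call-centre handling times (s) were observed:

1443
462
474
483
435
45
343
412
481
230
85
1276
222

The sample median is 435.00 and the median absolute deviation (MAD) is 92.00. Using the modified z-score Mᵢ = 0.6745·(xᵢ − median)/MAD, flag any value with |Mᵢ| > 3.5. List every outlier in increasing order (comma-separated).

|Mᵢ| > 3.5 ⇔ |xᵢ − 435.00| > 3.5·92.00/0.6745 = 477.39.
So outliers lie outside [-42.39, 912.39].
1276: M = 6.17 → outlier.
1443: M = 7.39 → outlier.

1276, 1443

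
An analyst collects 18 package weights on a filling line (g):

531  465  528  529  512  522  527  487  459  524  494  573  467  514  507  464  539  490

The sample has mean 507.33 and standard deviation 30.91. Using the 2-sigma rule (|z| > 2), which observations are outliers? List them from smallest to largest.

573

Cutoffs at x̄ ± 2s: 507.33 ± 2·30.91 = [445.51, 569.15].
573: z = 2.12, |z| > 2 → outlier.
Every other value lies within [445.51, 569.15].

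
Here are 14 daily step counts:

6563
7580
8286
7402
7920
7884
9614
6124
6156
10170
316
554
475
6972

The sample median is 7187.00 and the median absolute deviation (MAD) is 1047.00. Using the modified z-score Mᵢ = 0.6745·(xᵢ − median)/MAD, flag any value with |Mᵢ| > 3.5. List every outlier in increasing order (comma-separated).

316, 475, 554

|Mᵢ| > 3.5 ⇔ |xᵢ − 7187.00| > 3.5·1047.00/0.6745 = 5432.91.
So outliers lie outside [1754.09, 12619.91].
316: M = -4.43 → outlier.
475: M = -4.32 → outlier.
554: M = -4.27 → outlier.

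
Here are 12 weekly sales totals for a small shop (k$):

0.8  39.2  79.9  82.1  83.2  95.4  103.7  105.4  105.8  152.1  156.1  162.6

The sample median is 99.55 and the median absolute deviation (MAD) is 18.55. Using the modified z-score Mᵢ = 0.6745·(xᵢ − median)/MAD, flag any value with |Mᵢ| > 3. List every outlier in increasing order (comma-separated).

0.8

|Mᵢ| > 3 ⇔ |xᵢ − 99.55| > 3·18.55/0.6745 = 82.51.
So outliers lie outside [17.04, 182.06].
0.8: M = -3.59 → outlier.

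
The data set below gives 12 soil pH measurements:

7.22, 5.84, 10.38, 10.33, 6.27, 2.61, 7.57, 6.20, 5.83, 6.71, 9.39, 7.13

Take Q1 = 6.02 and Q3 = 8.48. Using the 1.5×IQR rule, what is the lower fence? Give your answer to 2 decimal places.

2.33

IQR = Q3 − Q1 = 8.48 − 6.02 = 2.46.
Lower fence = Q1 − 1.5·IQR = 6.02 − 3.69 = 2.33.
Upper fence = Q3 + 1.5·IQR = 8.48 + 3.69 = 12.17.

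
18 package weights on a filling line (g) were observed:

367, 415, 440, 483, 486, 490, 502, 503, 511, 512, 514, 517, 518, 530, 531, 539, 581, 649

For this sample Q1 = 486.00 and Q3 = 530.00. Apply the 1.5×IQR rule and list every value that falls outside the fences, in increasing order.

367, 415, 649

IQR = Q3 − Q1 = 530.00 − 486.00 = 44.00.
Lower fence = Q1 − 1.5·IQR = 486.00 − 66.00 = 420.00.
Upper fence = Q3 + 1.5·IQR = 530.00 + 66.00 = 596.00.
367 < 420.00 → outlier.
415 < 420.00 → outlier.
649 > 596.00 → outlier.
All remaining values lie within [420.00, 596.00].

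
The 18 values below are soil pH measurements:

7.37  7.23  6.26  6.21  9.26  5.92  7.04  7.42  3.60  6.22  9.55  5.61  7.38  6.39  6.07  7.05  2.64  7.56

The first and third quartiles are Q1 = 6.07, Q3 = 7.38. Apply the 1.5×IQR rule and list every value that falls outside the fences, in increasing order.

IQR = Q3 − Q1 = 7.38 − 6.07 = 1.31.
Lower fence = Q1 − 1.5·IQR = 6.07 − 1.965 = 4.105.
Upper fence = Q3 + 1.5·IQR = 7.38 + 1.965 = 9.345.
2.64 < 4.105 → outlier.
3.60 < 4.105 → outlier.
9.55 > 9.345 → outlier.
All remaining values lie within [4.105, 9.345].

2.64, 3.60, 9.55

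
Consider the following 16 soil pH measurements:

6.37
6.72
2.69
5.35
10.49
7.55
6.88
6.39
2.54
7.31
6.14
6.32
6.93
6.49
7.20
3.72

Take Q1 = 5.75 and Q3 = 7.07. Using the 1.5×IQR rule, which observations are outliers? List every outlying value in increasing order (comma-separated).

IQR = Q3 − Q1 = 7.07 − 5.75 = 1.32.
Lower fence = Q1 − 1.5·IQR = 5.75 − 1.98 = 3.77.
Upper fence = Q3 + 1.5·IQR = 7.07 + 1.98 = 9.05.
2.54 < 3.77 → outlier.
2.69 < 3.77 → outlier.
3.72 < 3.77 → outlier.
10.49 > 9.05 → outlier.
All remaining values lie within [3.77, 9.05].

2.54, 2.69, 3.72, 10.49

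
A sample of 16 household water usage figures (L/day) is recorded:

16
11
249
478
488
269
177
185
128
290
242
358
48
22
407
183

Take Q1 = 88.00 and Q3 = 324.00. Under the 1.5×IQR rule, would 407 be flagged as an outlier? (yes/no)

no

IQR = Q3 − Q1 = 324.00 − 88.00 = 236.00.
Lower fence = Q1 − 1.5·IQR = 88.00 − 354.00 = -266.00.
Upper fence = Q3 + 1.5·IQR = 324.00 + 354.00 = 678.00.
407 lies within [-266.00, 678.00].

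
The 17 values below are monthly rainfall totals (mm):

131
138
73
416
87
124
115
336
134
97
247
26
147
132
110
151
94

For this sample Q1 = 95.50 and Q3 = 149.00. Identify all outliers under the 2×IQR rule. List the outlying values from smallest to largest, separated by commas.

336, 416

IQR = Q3 − Q1 = 149.00 − 95.50 = 53.50.
Lower fence = Q1 − 2·IQR = 95.50 − 107.00 = -11.50.
Upper fence = Q3 + 2·IQR = 149.00 + 107.00 = 256.00.
336 > 256.00 → outlier.
416 > 256.00 → outlier.
All remaining values lie within [-11.50, 256.00].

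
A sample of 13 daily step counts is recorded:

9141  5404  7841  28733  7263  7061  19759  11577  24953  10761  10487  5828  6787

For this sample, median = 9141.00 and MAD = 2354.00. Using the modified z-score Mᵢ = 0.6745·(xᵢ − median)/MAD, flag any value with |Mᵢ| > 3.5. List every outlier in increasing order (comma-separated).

|Mᵢ| > 3.5 ⇔ |xᵢ − 9141.00| > 3.5·2354.00/0.6745 = 12214.97.
So outliers lie outside [-3073.97, 21355.97].
24953: M = 4.53 → outlier.
28733: M = 5.61 → outlier.

24953, 28733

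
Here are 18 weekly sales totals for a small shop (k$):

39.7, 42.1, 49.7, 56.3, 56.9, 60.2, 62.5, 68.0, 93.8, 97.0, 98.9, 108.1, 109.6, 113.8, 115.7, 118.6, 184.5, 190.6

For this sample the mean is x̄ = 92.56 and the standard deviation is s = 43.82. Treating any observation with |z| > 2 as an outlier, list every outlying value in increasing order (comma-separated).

184.5, 190.6

Cutoffs at x̄ ± 2s: 92.56 ± 2·43.82 = [4.92, 180.20].
184.5: z = 2.10, |z| > 2 → outlier.
190.6: z = 2.24, |z| > 2 → outlier.
Every other value lies within [4.92, 180.20].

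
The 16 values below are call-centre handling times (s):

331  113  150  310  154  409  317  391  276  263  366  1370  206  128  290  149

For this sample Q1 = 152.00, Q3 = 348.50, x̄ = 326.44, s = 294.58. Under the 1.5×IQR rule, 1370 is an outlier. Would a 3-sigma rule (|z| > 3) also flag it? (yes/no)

z = (1370 − 326.44) / 294.58 = 3.54.
|z| = 3.54 > 3.

yes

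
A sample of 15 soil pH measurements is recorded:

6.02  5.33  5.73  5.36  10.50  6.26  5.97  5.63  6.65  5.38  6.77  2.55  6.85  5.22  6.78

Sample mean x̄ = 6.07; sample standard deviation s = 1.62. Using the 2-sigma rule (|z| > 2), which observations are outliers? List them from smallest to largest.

Cutoffs at x̄ ± 2s: 6.07 ± 2·1.62 = [2.83, 9.31].
2.55: z = -2.17, |z| > 2 → outlier.
10.50: z = 2.73, |z| > 2 → outlier.
Every other value lies within [2.83, 9.31].

2.55, 10.50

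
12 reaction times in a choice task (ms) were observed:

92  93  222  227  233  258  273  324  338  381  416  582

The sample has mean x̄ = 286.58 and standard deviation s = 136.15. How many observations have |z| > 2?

1

Cutoffs: x̄ ± 2s = [14.28, 558.88].
Outside the cutoffs: 582.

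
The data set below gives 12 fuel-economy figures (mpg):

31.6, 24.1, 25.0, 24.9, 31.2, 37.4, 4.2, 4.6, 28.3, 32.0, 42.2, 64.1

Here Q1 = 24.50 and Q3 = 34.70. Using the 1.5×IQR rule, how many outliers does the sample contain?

IQR = 10.20; fences at 24.50 − 15.30 = 9.20 and 34.70 + 15.30 = 50.00.
Outside the cutoffs: 4.2, 4.6, 64.1.

3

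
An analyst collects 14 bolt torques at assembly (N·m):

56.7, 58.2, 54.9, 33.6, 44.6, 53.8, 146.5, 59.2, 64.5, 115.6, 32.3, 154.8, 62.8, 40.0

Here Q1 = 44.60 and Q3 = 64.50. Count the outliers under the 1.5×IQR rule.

3

IQR = 19.90; fences at 44.60 − 29.85 = 14.75 and 64.50 + 29.85 = 94.35.
Outside the cutoffs: 115.6, 146.5, 154.8.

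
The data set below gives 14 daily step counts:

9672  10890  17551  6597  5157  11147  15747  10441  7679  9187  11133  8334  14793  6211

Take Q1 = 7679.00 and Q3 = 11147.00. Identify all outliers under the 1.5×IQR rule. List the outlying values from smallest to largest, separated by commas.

17551

IQR = Q3 − Q1 = 11147.00 − 7679.00 = 3468.00.
Lower fence = Q1 − 1.5·IQR = 7679.00 − 5202.00 = 2477.00.
Upper fence = Q3 + 1.5·IQR = 11147.00 + 5202.00 = 16349.00.
17551 > 16349.00 → outlier.
All remaining values lie within [2477.00, 16349.00].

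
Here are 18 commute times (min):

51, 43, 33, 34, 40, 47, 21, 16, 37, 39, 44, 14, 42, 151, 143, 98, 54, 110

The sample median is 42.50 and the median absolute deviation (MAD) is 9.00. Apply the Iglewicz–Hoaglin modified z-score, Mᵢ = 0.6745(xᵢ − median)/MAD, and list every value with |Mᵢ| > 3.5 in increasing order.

|Mᵢ| > 3.5 ⇔ |xᵢ − 42.50| > 3.5·9.00/0.6745 = 46.70.
So outliers lie outside [-4.20, 89.20].
98: M = 4.16 → outlier.
110: M = 5.06 → outlier.
143: M = 7.53 → outlier.
151: M = 8.13 → outlier.

98, 110, 143, 151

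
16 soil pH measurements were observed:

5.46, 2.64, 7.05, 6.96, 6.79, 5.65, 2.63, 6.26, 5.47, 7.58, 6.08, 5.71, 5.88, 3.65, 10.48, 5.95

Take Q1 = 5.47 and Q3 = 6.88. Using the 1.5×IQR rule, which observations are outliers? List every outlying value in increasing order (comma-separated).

IQR = Q3 − Q1 = 6.88 − 5.47 = 1.41.
Lower fence = Q1 − 1.5·IQR = 5.47 − 2.115 = 3.355.
Upper fence = Q3 + 1.5·IQR = 6.88 + 2.115 = 8.995.
2.63 < 3.355 → outlier.
2.64 < 3.355 → outlier.
10.48 > 8.995 → outlier.
All remaining values lie within [3.355, 8.995].

2.63, 2.64, 10.48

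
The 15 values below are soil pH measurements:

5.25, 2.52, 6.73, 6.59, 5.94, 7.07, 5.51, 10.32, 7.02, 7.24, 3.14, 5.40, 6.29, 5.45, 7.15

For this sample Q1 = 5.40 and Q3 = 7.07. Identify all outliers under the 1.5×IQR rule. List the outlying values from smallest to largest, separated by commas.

2.52, 10.32

IQR = Q3 − Q1 = 7.07 − 5.40 = 1.67.
Lower fence = Q1 − 1.5·IQR = 5.40 − 2.505 = 2.895.
Upper fence = Q3 + 1.5·IQR = 7.07 + 2.505 = 9.575.
2.52 < 2.895 → outlier.
10.32 > 9.575 → outlier.
All remaining values lie within [2.895, 9.575].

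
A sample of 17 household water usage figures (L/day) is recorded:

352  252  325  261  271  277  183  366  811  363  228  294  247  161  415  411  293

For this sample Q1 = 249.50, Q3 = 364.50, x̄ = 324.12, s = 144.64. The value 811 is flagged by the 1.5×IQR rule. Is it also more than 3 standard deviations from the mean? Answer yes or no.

yes

z = (811 − 324.12) / 144.64 = 3.37.
|z| = 3.37 > 3.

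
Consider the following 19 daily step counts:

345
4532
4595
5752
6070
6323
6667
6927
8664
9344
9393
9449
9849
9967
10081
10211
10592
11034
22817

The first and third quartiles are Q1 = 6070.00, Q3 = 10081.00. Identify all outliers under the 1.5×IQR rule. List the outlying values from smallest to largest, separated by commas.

IQR = Q3 − Q1 = 10081.00 − 6070.00 = 4011.00.
Lower fence = Q1 − 1.5·IQR = 6070.00 − 6016.50 = 53.50.
Upper fence = Q3 + 1.5·IQR = 10081.00 + 6016.50 = 16097.50.
22817 > 16097.50 → outlier.
All remaining values lie within [53.50, 16097.50].

22817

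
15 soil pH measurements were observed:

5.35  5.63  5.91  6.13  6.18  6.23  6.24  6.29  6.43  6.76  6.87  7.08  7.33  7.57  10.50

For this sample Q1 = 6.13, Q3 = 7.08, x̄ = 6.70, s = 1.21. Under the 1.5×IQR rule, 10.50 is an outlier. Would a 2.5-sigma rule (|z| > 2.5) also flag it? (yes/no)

yes

z = (10.50 − 6.70) / 1.21 = 3.14.
|z| = 3.14 > 2.5.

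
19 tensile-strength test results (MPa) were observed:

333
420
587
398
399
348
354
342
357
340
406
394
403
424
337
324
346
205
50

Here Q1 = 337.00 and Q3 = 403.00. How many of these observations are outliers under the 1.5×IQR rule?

3

IQR = 66.00; fences at 337.00 − 99.00 = 238.00 and 403.00 + 99.00 = 502.00.
Outside the cutoffs: 50, 205, 587.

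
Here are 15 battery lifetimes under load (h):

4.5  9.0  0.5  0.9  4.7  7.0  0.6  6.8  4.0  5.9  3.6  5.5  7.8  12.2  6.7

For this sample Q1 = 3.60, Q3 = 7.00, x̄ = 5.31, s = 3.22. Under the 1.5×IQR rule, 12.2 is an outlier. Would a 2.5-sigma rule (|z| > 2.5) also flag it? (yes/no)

z = (12.2 − 5.31) / 3.22 = 2.14.
|z| = 2.14 ≤ 2.5.

no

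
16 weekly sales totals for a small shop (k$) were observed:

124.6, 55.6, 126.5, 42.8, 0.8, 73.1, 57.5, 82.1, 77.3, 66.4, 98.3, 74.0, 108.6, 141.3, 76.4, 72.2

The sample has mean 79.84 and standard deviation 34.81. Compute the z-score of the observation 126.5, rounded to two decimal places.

1.34

z = (126.5 − 79.84) / 34.81 = 1.34.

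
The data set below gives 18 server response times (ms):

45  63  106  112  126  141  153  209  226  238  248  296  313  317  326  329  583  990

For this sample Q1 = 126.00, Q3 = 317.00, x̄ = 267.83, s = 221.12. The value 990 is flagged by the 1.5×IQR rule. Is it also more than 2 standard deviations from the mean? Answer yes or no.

yes

z = (990 − 267.83) / 221.12 = 3.27.
|z| = 3.27 > 2.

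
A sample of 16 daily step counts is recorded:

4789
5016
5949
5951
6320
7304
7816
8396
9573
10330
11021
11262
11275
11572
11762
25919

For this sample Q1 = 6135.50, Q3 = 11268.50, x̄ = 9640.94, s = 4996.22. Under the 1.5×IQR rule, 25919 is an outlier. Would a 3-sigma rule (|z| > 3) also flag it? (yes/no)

z = (25919 − 9640.94) / 4996.22 = 3.26.
|z| = 3.26 > 3.

yes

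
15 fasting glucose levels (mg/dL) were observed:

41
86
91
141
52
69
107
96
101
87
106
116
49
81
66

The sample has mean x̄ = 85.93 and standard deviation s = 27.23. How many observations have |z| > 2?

1

Cutoffs: x̄ ± 2s = [31.47, 140.39].
Outside the cutoffs: 141.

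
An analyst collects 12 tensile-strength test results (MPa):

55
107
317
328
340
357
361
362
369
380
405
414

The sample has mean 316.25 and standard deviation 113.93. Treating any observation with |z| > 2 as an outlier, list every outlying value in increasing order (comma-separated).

55

Cutoffs at x̄ ± 2s: 316.25 ± 2·113.93 = [88.39, 544.11].
55: z = -2.29, |z| > 2 → outlier.
Every other value lies within [88.39, 544.11].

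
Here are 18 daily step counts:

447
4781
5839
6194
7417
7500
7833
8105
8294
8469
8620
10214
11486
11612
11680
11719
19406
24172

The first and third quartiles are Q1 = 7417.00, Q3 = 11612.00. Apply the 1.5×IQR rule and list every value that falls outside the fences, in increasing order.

IQR = Q3 − Q1 = 11612.00 − 7417.00 = 4195.00.
Lower fence = Q1 − 1.5·IQR = 7417.00 − 6292.50 = 1124.50.
Upper fence = Q3 + 1.5·IQR = 11612.00 + 6292.50 = 17904.50.
447 < 1124.50 → outlier.
19406 > 17904.50 → outlier.
24172 > 17904.50 → outlier.
All remaining values lie within [1124.50, 17904.50].

447, 19406, 24172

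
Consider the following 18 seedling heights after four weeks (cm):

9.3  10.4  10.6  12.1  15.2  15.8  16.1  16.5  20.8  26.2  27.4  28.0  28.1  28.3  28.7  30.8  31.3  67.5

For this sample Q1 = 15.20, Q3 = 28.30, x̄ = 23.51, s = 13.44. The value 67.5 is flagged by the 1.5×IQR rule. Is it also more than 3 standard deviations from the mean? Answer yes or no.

z = (67.5 − 23.51) / 13.44 = 3.27.
|z| = 3.27 > 3.

yes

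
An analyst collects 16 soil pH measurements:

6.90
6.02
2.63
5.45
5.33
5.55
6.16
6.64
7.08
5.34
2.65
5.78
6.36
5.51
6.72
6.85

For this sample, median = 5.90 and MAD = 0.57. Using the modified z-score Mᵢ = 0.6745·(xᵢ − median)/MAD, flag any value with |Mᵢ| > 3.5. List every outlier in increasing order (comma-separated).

|Mᵢ| > 3.5 ⇔ |xᵢ − 5.90| > 3.5·0.57/0.6745 = 2.96.
So outliers lie outside [2.94, 8.86].
2.63: M = -3.87 → outlier.
2.65: M = -3.85 → outlier.

2.63, 2.65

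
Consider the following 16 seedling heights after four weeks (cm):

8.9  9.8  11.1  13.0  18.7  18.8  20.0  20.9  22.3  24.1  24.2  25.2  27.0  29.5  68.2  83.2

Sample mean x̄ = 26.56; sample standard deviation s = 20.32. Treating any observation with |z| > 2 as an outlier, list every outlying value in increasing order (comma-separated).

Cutoffs at x̄ ± 2s: 26.56 ± 2·20.32 = [-14.08, 67.20].
68.2: z = 2.05, |z| > 2 → outlier.
83.2: z = 2.79, |z| > 2 → outlier.
Every other value lies within [-14.08, 67.20].

68.2, 83.2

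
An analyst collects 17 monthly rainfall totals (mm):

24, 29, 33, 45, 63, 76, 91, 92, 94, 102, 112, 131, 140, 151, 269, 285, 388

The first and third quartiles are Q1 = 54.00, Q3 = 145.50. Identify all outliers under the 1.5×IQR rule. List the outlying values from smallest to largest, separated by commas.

285, 388

IQR = Q3 − Q1 = 145.50 − 54.00 = 91.50.
Lower fence = Q1 − 1.5·IQR = 54.00 − 137.25 = -83.25.
Upper fence = Q3 + 1.5·IQR = 145.50 + 137.25 = 282.75.
285 > 282.75 → outlier.
388 > 282.75 → outlier.
All remaining values lie within [-83.25, 282.75].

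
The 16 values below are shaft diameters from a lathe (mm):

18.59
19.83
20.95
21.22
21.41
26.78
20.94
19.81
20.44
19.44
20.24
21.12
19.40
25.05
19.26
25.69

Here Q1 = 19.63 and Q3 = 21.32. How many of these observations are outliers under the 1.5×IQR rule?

3

IQR = 1.69; fences at 19.63 − 2.535 = 17.095 and 21.32 + 2.535 = 23.855.
Outside the cutoffs: 25.05, 25.69, 26.78.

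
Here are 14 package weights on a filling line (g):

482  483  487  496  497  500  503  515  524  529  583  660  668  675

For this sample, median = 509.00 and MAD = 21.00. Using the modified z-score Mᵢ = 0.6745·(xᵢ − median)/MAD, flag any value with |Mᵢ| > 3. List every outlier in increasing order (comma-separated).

|Mᵢ| > 3 ⇔ |xᵢ − 509.00| > 3·21.00/0.6745 = 93.40.
So outliers lie outside [415.60, 602.40].
660: M = 4.85 → outlier.
668: M = 5.11 → outlier.
675: M = 5.33 → outlier.

660, 668, 675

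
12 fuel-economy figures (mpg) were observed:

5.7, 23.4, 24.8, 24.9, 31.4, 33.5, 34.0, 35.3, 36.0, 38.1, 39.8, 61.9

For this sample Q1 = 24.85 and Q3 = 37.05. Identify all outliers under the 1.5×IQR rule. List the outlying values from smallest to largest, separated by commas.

IQR = Q3 − Q1 = 37.05 − 24.85 = 12.20.
Lower fence = Q1 − 1.5·IQR = 24.85 − 18.30 = 6.55.
Upper fence = Q3 + 1.5·IQR = 37.05 + 18.30 = 55.35.
5.7 < 6.55 → outlier.
61.9 > 55.35 → outlier.
All remaining values lie within [6.55, 55.35].

5.7, 61.9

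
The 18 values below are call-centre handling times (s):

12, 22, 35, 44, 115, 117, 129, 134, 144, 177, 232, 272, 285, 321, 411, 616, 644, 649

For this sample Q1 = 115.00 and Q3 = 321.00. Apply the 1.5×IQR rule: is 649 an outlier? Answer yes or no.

IQR = Q3 − Q1 = 321.00 − 115.00 = 206.00.
Lower fence = Q1 − 1.5·IQR = 115.00 − 309.00 = -194.00.
Upper fence = Q3 + 1.5·IQR = 321.00 + 309.00 = 630.00.
649 lies above the upper fence.

yes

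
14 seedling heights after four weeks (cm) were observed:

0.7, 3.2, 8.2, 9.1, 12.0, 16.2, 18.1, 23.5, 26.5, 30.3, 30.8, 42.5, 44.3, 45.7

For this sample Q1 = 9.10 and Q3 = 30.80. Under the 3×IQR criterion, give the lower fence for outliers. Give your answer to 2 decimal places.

-56.00

IQR = Q3 − Q1 = 30.80 − 9.10 = 21.70.
Lower fence = Q1 − 3·IQR = 9.10 − 65.10 = -56.00.
Upper fence = Q3 + 3·IQR = 30.80 + 65.10 = 95.90.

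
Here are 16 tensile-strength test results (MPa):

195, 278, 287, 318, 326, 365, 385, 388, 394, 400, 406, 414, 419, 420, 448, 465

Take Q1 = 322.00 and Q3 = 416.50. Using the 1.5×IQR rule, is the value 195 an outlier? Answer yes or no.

IQR = Q3 − Q1 = 416.50 − 322.00 = 94.50.
Lower fence = Q1 − 1.5·IQR = 322.00 − 141.75 = 180.25.
Upper fence = Q3 + 1.5·IQR = 416.50 + 141.75 = 558.25.
195 lies within [180.25, 558.25].

no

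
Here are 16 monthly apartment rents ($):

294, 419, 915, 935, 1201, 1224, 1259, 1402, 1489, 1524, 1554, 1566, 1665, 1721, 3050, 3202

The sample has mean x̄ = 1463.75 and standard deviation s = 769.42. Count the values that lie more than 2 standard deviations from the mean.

2

Cutoffs: x̄ ± 2s = [-75.09, 3002.59].
Outside the cutoffs: 3050, 3202.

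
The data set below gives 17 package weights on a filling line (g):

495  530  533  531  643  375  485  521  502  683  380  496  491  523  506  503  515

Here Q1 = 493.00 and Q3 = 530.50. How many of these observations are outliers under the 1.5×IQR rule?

IQR = 37.50; fences at 493.00 − 56.25 = 436.75 and 530.50 + 56.25 = 586.75.
Outside the cutoffs: 375, 380, 643, 683.

4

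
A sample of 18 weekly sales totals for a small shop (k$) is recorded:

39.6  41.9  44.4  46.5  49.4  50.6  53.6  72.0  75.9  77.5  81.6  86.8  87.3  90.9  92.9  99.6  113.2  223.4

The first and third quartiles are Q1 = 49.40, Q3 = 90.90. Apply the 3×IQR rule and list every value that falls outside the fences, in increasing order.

223.4

IQR = Q3 − Q1 = 90.90 − 49.40 = 41.50.
Lower fence = Q1 − 3·IQR = 49.40 − 124.50 = -75.10.
Upper fence = Q3 + 3·IQR = 90.90 + 124.50 = 215.40.
223.4 > 215.40 → outlier.
All remaining values lie within [-75.10, 215.40].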